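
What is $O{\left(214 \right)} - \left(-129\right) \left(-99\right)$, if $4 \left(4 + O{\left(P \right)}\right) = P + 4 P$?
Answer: $- \frac{25015}{2} \approx -12508.0$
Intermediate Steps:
$O{\left(P \right)} = -4 + \frac{5 P}{4}$ ($O{\left(P \right)} = -4 + \frac{P + 4 P}{4} = -4 + \frac{5 P}{4}$)
$O{\left(214 \right)} - \left(-129\right) \left(-99\right) = \left(-4 + \frac{5}{4} \cdot 214\right) - \left(-129\right) \left(-99\right) = \left(-4 + \frac{535}{2}\right) - 12771 = \frac{527}{2} - 12771 = - \frac{25015}{2}$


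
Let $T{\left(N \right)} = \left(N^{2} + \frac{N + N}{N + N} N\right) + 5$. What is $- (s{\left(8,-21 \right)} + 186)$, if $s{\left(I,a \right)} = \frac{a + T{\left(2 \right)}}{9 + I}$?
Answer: $- \frac{3152}{17} \approx -185.41$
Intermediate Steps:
$T{\left(N \right)} = 5 + N + N^{2}$ ($T{\left(N \right)} = \left(N^{2} + \frac{2 N}{2 N} N\right) + 5 = \left(N^{2} + 2 N \frac{1}{2 N} N\right) + 5 = \left(N^{2} + 1 N\right) + 5 = \left(N^{2} + N\right) + 5 = \left(N + N^{2}\right) + 5 = 5 + N + N^{2}$)
$s{\left(I,a \right)} = \frac{11 + a}{9 + I}$ ($s{\left(I,a \right)} = \frac{a + \left(5 + 2 + 2^{2}\right)}{9 + I} = \frac{a + \left(5 + 2 + 4\right)}{9 + I} = \frac{a + 11}{9 + I} = \frac{11 + a}{9 + I}$)
$- (s{\left(8,-21 \right)} + 186) = - (\frac{11 - 21}{9 + 8} + 186) = - (\frac{1}{17} \left(-10\right) + 186) = - (- \frac{10}{17} + 186) = \left(-1\right) \frac{3152}{17} = - \frac{3152}{17}$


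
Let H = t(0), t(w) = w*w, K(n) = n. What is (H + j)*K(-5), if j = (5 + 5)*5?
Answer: -250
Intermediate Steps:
t(w) = w²
H = 0 (H = 0² = 0)
j = 50 (j = 10*5 = 50)
(H + j)*K(-5) = (0 + 50)*(-5) = 50*(-5) = -250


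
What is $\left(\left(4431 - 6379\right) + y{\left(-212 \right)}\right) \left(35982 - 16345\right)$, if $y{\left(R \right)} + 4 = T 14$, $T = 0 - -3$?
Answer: $-37506670$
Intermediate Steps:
$T = 3$ ($T = 0 + 3 = 3$)
$y{\left(R \right)} = 38$ ($y{\left(R \right)} = -4 + 3 \cdot 14 = -4 + 42 = 38$)
$\left(\left(4431 - 6379\right) + y{\left(-212 \right)}\right) \left(35982 - 16345\right) = \left(\left(4431 - 6379\right) + 38\right) \left(35982 - 16345\right) = \left(\left(4431 - 6379\right) + 38\right) 19637 = \left(-1948 + 38\right) 19637 = \left(-1910\right) 19637 = -37506670$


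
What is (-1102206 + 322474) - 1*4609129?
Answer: -5388861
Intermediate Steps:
(-1102206 + 322474) - 1*4609129 = -779732 - 4609129 = -5388861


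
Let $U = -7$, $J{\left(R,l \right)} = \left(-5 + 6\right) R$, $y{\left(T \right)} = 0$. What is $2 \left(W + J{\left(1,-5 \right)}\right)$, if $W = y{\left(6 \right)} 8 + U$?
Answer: $-12$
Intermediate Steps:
$J{\left(R,l \right)} = R$ ($J{\left(R,l \right)} = 1 R = R$)
$W = -7$ ($W = 0 \cdot 8 - 7 = 0 - 7 = -7$)
$2 \left(W + J{\left(1,-5 \right)}\right) = 2 \left(-7 + 1\right) = 2 \left(-6\right) = -12$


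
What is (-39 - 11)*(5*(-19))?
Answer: 4750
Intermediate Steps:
(-39 - 11)*(5*(-19)) = -50*(-95) = 4750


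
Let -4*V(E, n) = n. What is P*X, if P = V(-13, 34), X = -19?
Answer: 323/2 ≈ 161.50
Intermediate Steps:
V(E, n) = -n/4
P = -17/2 (P = -¼*34 = -17/2 ≈ -8.5000)
P*X = -17/2*(-19) = 323/2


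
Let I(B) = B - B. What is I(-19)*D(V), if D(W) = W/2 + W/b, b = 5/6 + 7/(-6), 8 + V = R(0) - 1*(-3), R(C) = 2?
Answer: 0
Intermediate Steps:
I(B) = 0
V = -3 (V = -8 + (2 - 1*(-3)) = -8 + (2 + 3) = -8 + 5 = -3)
b = -⅓ (b = 5*(⅙) + 7*(-⅙) = ⅚ - 7/6 = -⅓ ≈ -0.33333)
D(W) = -5*W/2 (D(W) = W/2 + W/(-⅓) = W*(½) + W*(-3) = W/2 - 3*W = -5*W/2)
I(-19)*D(V) = 0*(-5/2*(-3)) = 0*(15/2) = 0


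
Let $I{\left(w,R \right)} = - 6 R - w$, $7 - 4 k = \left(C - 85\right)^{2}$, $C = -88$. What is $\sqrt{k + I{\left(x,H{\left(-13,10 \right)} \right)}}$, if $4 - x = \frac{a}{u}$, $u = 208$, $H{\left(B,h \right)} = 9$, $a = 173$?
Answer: $\frac{i \sqrt{20381855}}{52} \approx 86.82 i$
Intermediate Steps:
$k = - \frac{14961}{2}$ ($k = \frac{7}{4} - \frac{\left(-88 - 85\right)^{2}}{4} = \frac{7}{4} - \frac{\left(-173\right)^{2}}{4} = \frac{7}{4} - \frac{29929}{4} = - \frac{14961}{2} \approx -7480.5$)
$x = \frac{659}{208}$ ($x = 4 - \frac{173}{208} = \frac{659}{208} \approx 3.1683$)
$I{\left(w,R \right)} = - w - 6 R$
$\sqrt{k + I{\left(x,H{\left(-13,10 \right)} \right)}} = \sqrt{- \frac{14961}{2} - \frac{11891}{208}} = \sqrt{- \frac{1567835}{208}} = \frac{i \sqrt{20381855}}{52}$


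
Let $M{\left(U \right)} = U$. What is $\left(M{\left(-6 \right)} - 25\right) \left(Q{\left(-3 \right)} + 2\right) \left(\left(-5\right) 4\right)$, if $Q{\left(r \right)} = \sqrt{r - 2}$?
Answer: $1240 + 620 i \sqrt{5} \approx 1240.0 + 1386.4 i$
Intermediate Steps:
$Q{\left(r \right)} = \sqrt{-2 + r}$
$\left(M{\left(-6 \right)} - 25\right) \left(Q{\left(-3 \right)} + 2\right) \left(\left(-5\right) 4\right) = \left(-6 - 25\right) \left(\sqrt{-2 - 3} + 2\right) \left(\left(-5\right) 4\right) = - 31 \left(\sqrt{-5} + 2\right) \left(-20\right) = - 31 \left(i \sqrt{5} + 2\right) \left(-20\right) = - 31 \left(2 + i \sqrt{5}\right) \left(-20\right) = - 31 \left(-40 - 20 i \sqrt{5}\right) = 1240 + 620 i \sqrt{5}$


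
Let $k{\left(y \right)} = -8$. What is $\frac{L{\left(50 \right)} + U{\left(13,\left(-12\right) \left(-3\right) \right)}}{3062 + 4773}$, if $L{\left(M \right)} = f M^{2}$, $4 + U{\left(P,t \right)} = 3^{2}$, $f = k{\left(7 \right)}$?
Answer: $- \frac{3999}{1567} \approx -2.552$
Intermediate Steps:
$f = -8$
$U{\left(P,t \right)} = 5$ ($U{\left(P,t \right)} = -4 + 3^{2} = -4 + 9 = 5$)
$L{\left(M \right)} = - 8 M^{2}$
$\frac{L{\left(50 \right)} + U{\left(13,\left(-12\right) \left(-3\right) \right)}}{3062 + 4773} = \frac{- 8 \cdot 50^{2} + 5}{3062 + 4773} = \frac{\left(-8\right) 2500 + 5}{7835} = \left(-20000 + 5\right) \frac{1}{7835} = \left(-19995\right) \frac{1}{7835} = - \frac{3999}{1567}$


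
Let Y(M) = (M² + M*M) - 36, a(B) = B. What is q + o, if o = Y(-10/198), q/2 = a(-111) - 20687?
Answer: -408035182/9801 ≈ -41632.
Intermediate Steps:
Y(M) = -36 + 2*M² (Y(M) = (M² + M²) - 36 = 2*M² - 36 = -36 + 2*M²)
q = -41596 (q = 2*(-111 - 20687) = 2*(-20798) = -41596)
o = -352786/9801 (o = -36 + 2*(-10/198)² = -36 + 2*(-10*1/198)² = -36 + 2*(-5/99)² = -36 + 2*(25/9801) = -36 + 50/9801 = -352786/9801 ≈ -35.995)
q + o = -41596 - 352786/9801 = -408035182/9801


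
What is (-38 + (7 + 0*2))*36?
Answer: -1116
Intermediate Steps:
(-38 + (7 + 0*2))*36 = (-38 + (7 + 0))*36 = (-38 + 7)*36 = -31*36 = -1116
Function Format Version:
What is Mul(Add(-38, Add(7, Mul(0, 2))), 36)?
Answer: -1116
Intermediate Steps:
Mul(Add(-38, Add(7, Mul(0, 2))), 36) = Mul(Add(-38, Add(7, 0)), 36) = Mul(Add(-38, 7), 36) = Mul(-31, 36) = -1116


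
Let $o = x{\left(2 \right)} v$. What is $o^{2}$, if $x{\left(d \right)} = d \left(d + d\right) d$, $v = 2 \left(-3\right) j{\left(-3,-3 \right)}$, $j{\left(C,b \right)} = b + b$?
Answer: $331776$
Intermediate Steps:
$j{\left(C,b \right)} = 2 b$
$v = 36$ ($v = 2 \left(-3\right) 2 \left(-3\right) = \left(-6\right) \left(-6\right) = 36$)
$x{\left(d \right)} = 2 d^{3}$ ($x{\left(d \right)} = d 2 d d = 2 d^{2} d = 2 d^{3}$)
$o = 576$ ($o = 2 \cdot 2^{3} \cdot 36 = 2 \cdot 8 \cdot 36 = 16 \cdot 36 = 576$)
$o^{2} = 576^{2} = 331776$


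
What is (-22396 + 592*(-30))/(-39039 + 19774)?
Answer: 40156/19265 ≈ 2.0844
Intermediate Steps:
(-22396 + 592*(-30))/(-39039 + 19774) = (-22396 - 17760)/(-19265) = -40156*(-1/19265) = 40156/19265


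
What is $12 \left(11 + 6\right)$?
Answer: $204$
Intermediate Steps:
$12 \left(11 + 6\right) = 12 \cdot 17 = 204$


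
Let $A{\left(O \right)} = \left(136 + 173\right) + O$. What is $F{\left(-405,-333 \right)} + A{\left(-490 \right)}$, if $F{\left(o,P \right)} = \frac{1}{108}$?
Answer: $- \frac{19547}{108} \approx -180.99$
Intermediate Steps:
$F{\left(o,P \right)} = \frac{1}{108}$
$A{\left(O \right)} = 309 + O$
$F{\left(-405,-333 \right)} + A{\left(-490 \right)} = \frac{1}{108} + \left(309 - 490\right) = \frac{1}{108} - 181 = - \frac{19547}{108}$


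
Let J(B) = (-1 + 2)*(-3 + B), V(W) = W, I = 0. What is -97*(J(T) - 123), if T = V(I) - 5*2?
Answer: 13192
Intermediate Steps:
T = -10 (T = 0 - 5*2 = 0 - 10 = -10)
J(B) = -3 + B (J(B) = 1*(-3 + B) = -3 + B)
-97*(J(T) - 123) = -97*((-3 - 10) - 123) = -97*(-13 - 123) = -97*(-136) = 13192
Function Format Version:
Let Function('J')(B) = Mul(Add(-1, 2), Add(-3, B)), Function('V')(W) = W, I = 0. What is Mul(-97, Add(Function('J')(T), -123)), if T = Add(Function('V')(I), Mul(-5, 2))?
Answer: 13192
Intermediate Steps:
T = -10 (T = Add(0, Mul(-5, 2)) = Add(0, -10) = -10)
Function('J')(B) = Add(-3, B) (Function('J')(B) = Mul(1, Add(-3, B)) = Add(-3, B))
Mul(-97, Add(Function('J')(T), -123)) = Mul(-97, Add(Add(-3, -10), -123)) = Mul(-97, Add(-13, -123)) = Mul(-97, -136) = 13192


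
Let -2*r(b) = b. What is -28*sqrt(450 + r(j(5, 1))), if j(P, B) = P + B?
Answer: -28*sqrt(447) ≈ -591.99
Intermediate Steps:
j(P, B) = B + P
r(b) = -b/2
-28*sqrt(450 + r(j(5, 1))) = -28*sqrt(450 - (1 + 5)/2) = -28*sqrt(450 - 1/2*6) = -28*sqrt(450 - 3) = -28*sqrt(447)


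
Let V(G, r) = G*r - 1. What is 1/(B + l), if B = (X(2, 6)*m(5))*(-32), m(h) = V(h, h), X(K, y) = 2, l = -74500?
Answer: -1/76036 ≈ -1.3152e-5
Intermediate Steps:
V(G, r) = -1 + G*r
m(h) = -1 + h² (m(h) = -1 + h*h = -1 + h²)
B = -1536 (B = (2*(-1 + 5²))*(-32) = (2*(-1 + 25))*(-32) = (2*24)*(-32) = 48*(-32) = -1536)
1/(B + l) = 1/(-1536 - 74500) = 1/(-76036) = -1/76036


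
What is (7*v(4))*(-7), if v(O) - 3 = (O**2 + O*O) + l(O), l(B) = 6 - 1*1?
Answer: -1960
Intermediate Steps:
l(B) = 5 (l(B) = 6 - 1 = 5)
v(O) = 8 + 2*O**2 (v(O) = 3 + ((O**2 + O*O) + 5) = 3 + ((O**2 + O**2) + 5) = 3 + (2*O**2 + 5) = 3 + (5 + 2*O**2) = 8 + 2*O**2)
(7*v(4))*(-7) = (7*(8 + 2*4**2))*(-7) = (7*(8 + 2*16))*(-7) = (7*(8 + 32))*(-7) = (7*40)*(-7) = 280*(-7) = -1960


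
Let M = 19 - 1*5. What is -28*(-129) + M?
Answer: 3626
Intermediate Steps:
M = 14 (M = 19 - 5 = 14)
-28*(-129) + M = -28*(-129) + 14 = 3612 + 14 = 3626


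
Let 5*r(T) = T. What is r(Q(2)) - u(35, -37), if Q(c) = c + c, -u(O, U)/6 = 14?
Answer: 424/5 ≈ 84.800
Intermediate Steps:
u(O, U) = -84 (u(O, U) = -6*14 = -84)
Q(c) = 2*c
r(T) = T/5
r(Q(2)) - u(35, -37) = (2*2)/5 - 1*(-84) = (1/5)*4 + 84 = 4/5 + 84 = 424/5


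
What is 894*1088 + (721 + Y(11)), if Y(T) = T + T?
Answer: 973415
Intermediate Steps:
Y(T) = 2*T
894*1088 + (721 + Y(11)) = 894*1088 + (721 + 2*11) = 972672 + (721 + 22) = 972672 + 743 = 973415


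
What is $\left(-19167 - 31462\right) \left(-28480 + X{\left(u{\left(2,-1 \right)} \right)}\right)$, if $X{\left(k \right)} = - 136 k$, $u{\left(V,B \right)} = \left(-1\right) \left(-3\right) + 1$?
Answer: $1469456096$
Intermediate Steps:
$u{\left(V,B \right)} = 4$ ($u{\left(V,B \right)} = 3 + 1 = 4$)
$\left(-19167 - 31462\right) \left(-28480 + X{\left(u{\left(2,-1 \right)} \right)}\right) = \left(-19167 - 31462\right) \left(-28480 - 544\right) = - 50629 \left(-28480 - 544\right) = \left(-50629\right) \left(-29024\right) = 1469456096$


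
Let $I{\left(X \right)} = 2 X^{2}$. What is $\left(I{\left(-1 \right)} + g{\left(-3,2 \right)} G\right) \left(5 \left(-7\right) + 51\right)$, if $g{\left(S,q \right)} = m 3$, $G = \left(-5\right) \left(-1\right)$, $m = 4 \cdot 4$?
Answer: $3872$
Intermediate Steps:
$m = 16$
$G = 5$
$g{\left(S,q \right)} = 48$ ($g{\left(S,q \right)} = 16 \cdot 3 = 48$)
$\left(I{\left(-1 \right)} + g{\left(-3,2 \right)} G\right) \left(5 \left(-7\right) + 51\right) = \left(2 \left(-1\right)^{2} + 48 \cdot 5\right) \left(5 \left(-7\right) + 51\right) = \left(2 \cdot 1 + 240\right) \left(-35 + 51\right) = \left(2 + 240\right) 16 = 242 \cdot 16 = 3872$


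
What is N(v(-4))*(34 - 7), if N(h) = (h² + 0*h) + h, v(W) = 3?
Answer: 324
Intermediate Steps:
N(h) = h + h² (N(h) = (h² + 0) + h = h² + h = h + h²)
N(v(-4))*(34 - 7) = (3*(1 + 3))*(34 - 7) = (3*4)*27 = 12*27 = 324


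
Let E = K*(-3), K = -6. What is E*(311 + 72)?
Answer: 6894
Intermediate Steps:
E = 18 (E = -6*(-3) = 18)
E*(311 + 72) = 18*(311 + 72) = 18*383 = 6894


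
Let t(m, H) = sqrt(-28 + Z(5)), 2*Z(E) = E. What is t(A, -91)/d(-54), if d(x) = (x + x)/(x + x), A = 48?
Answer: I*sqrt(102)/2 ≈ 5.0498*I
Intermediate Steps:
d(x) = 1 (d(x) = (2*x)/((2*x)) = (2*x)*(1/(2*x)) = 1)
Z(E) = E/2
t(m, H) = I*sqrt(102)/2 (t(m, H) = sqrt(-28 + (1/2)*5) = sqrt(-28 + 5/2) = sqrt(-51/2) = I*sqrt(102)/2)
t(A, -91)/d(-54) = (I*sqrt(102)/2)/1 = (I*sqrt(102)/2)*1 = I*sqrt(102)/2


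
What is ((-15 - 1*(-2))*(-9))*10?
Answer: 1170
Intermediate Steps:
((-15 - 1*(-2))*(-9))*10 = ((-15 + 2)*(-9))*10 = -13*(-9)*10 = 117*10 = 1170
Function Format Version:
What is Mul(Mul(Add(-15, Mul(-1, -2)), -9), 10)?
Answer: 1170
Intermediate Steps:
Mul(Mul(Add(-15, Mul(-1, -2)), -9), 10) = Mul(Mul(Add(-15, 2), -9), 10) = Mul(Mul(-13, -9), 10) = Mul(117, 10) = 1170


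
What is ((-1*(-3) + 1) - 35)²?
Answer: 961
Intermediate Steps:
((-1*(-3) + 1) - 35)² = ((3 + 1) - 35)² = (4 - 35)² = (-31)² = 961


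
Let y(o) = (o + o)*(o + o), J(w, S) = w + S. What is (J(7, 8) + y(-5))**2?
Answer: 13225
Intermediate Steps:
J(w, S) = S + w
y(o) = 4*o**2 (y(o) = (2*o)*(2*o) = 4*o**2)
(J(7, 8) + y(-5))**2 = ((8 + 7) + 4*(-5)**2)**2 = (15 + 4*25)**2 = (15 + 100)**2 = 115**2 = 13225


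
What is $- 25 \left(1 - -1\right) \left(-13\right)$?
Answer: $650$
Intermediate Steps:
$- 25 \left(1 - -1\right) \left(-13\right) = - 25 \left(1 + 1\right) \left(-13\right) = \left(-25\right) 2 \left(-13\right) = \left(-50\right) \left(-13\right) = 650$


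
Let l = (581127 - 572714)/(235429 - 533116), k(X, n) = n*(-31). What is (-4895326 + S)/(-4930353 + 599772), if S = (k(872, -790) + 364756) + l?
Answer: 1341401445373/1289157666147 ≈ 1.0405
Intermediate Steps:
k(X, n) = -31*n
l = -8413/297687 (l = 8413/(-297687) = 8413*(-1/297687) = -8413/297687 ≈ -0.028261)
S = 115873465589/297687 (S = (-31*(-790) + 364756) - 8413/297687 = (24490 + 364756) - 8413/297687 = 389246 - 8413/297687 = 115873465589/297687 ≈ 3.8925e+5)
(-4895326 + S)/(-4930353 + 599772) = (-4895326 + 115873465589/297687)/(-4930353 + 599772) = -1341401445373/297687/(-4330581) = -1341401445373/297687*(-1/4330581) = 1341401445373/1289157666147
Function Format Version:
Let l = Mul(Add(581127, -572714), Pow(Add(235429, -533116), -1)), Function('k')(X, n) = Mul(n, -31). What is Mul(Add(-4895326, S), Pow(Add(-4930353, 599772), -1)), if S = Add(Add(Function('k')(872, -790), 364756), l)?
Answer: Rational(1341401445373, 1289157666147) ≈ 1.0405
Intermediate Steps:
Function('k')(X, n) = Mul(-31, n)
l = Rational(-8413, 297687) (l = Mul(8413, Pow(-297687, -1)) = Mul(8413, Rational(-1, 297687)) = Rational(-8413, 297687) ≈ -0.028261)
S = Rational(115873465589, 297687) (S = Add(Add(Mul(-31, -790), 364756), Rational(-8413, 297687)) = Add(Add(24490, 364756), Rational(-8413, 297687)) = Add(389246, Rational(-8413, 297687)) = Rational(115873465589, 297687) ≈ 3.8925e+5)
Mul(Add(-4895326, S), Pow(Add(-4930353, 599772), -1)) = Mul(Add(-4895326, Rational(115873465589, 297687)), Pow(Add(-4930353, 599772), -1)) = Mul(Rational(-1341401445373, 297687), Pow(-4330581, -1)) = Mul(Rational(-1341401445373, 297687), Rational(-1, 4330581)) = Rational(1341401445373, 1289157666147)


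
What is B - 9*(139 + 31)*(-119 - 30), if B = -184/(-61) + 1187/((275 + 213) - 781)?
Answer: 4074489315/17873 ≈ 2.2797e+5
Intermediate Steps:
B = -18495/17873 (B = -184*(-1/61) + 1187/(488 - 781) = 184/61 + 1187/(-293) = 184/61 + 1187*(-1/293) = 184/61 - 1187/293 = -18495/17873 ≈ -1.0348)
B - 9*(139 + 31)*(-119 - 30) = -18495/17873 - 9*(139 + 31)*(-119 - 30) = -18495/17873 - 1530*(-149) = -18495/17873 - 9*(-25330) = -18495/17873 + 227970 = 4074489315/17873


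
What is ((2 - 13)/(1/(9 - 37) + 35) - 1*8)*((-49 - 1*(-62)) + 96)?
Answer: -80660/89 ≈ -906.29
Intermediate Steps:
((2 - 13)/(1/(9 - 37) + 35) - 1*8)*((-49 - 1*(-62)) + 96) = (-11/(1/(-28) + 35) - 8)*((-49 + 62) + 96) = (-11/(-1/28 + 35) - 8)*(13 + 96) = (-11/979/28 - 8)*109 = (-11*28/979 - 8)*109 = (-28/89 - 8)*109 = -740/89*109 = -80660/89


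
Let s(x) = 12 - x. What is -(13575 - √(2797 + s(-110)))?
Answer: -13575 + √2919 ≈ -13521.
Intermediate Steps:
-(13575 - √(2797 + s(-110))) = -(13575 - √(2797 + (12 - 1*(-110)))) = -(13575 - √(2797 + (12 + 110))) = -(13575 - √(2797 + 122)) = -(13575 - √2919) = -13575 + √2919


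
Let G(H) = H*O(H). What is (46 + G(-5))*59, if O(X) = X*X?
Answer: -4661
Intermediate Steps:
O(X) = X²
G(H) = H³ (G(H) = H*H² = H³)
(46 + G(-5))*59 = (46 + (-5)³)*59 = (46 - 125)*59 = -79*59 = -4661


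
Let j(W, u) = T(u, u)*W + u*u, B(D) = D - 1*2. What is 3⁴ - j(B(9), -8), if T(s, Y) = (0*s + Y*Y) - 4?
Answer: -403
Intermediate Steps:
B(D) = -2 + D (B(D) = D - 2 = -2 + D)
T(s, Y) = -4 + Y² (T(s, Y) = (0 + Y²) - 4 = Y² - 4 = -4 + Y²)
j(W, u) = u² + W*(-4 + u²) (j(W, u) = (-4 + u²)*W + u*u = W*(-4 + u²) + u² = u² + W*(-4 + u²))
3⁴ - j(B(9), -8) = 3⁴ - ((-8)² + (-2 + 9)*(-4 + (-8)²)) = 81 - (64 + 7*(-4 + 64)) = 81 - (64 + 7*60) = 81 - (64 + 420) = 81 - 1*484 = 81 - 484 = -403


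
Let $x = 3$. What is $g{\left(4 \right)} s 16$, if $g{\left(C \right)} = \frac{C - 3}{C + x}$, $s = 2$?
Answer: $\frac{32}{7} \approx 4.5714$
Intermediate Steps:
$g{\left(C \right)} = \frac{-3 + C}{3 + C}$ ($g{\left(C \right)} = \frac{C - 3}{C + 3} = \frac{-3 + C}{3 + C}$)
$g{\left(4 \right)} s 16 = \frac{-3 + 4}{3 + 4} \cdot 2 \cdot 16 = \frac{1}{7} \cdot 1 \cdot 2 \cdot 16 = \frac{1}{7} \cdot 2 \cdot 16 = \frac{2}{7} \cdot 16 = \frac{32}{7}$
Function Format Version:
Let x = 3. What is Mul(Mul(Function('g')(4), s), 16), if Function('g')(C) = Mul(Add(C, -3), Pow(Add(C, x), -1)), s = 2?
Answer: Rational(32, 7) ≈ 4.5714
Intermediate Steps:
Function('g')(C) = Mul(Pow(Add(3, C), -1), Add(-3, C)) (Function('g')(C) = Mul(Add(C, -3), Pow(Add(C, 3), -1)) = Mul(Add(-3, C), Pow(Add(3, C), -1)) = Mul(Pow(Add(3, C), -1), Add(-3, C)))
Mul(Mul(Function('g')(4), s), 16) = Mul(Mul(Mul(Pow(Add(3, 4), -1), Add(-3, 4)), 2), 16) = Mul(Mul(Mul(Pow(7, -1), 1), 2), 16) = Mul(Mul(Mul(Rational(1, 7), 1), 2), 16) = Mul(Mul(Rational(1, 7), 2), 16) = Mul(Rational(2, 7), 16) = Rational(32, 7)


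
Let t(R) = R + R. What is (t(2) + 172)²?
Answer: 30976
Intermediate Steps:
t(R) = 2*R
(t(2) + 172)² = (2*2 + 172)² = (4 + 172)² = 176² = 30976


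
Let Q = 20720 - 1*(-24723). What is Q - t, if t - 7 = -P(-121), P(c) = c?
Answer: 45315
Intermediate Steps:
t = 128 (t = 7 - 1*(-121) = 7 + 121 = 128)
Q = 45443 (Q = 20720 + 24723 = 45443)
Q - t = 45443 - 1*128 = 45443 - 128 = 45315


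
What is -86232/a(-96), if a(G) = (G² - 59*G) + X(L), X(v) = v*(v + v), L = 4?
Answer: -10779/1864 ≈ -5.7827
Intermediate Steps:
X(v) = 2*v² (X(v) = v*(2*v) = 2*v²)
a(G) = 32 + G² - 59*G (a(G) = (G² - 59*G) + 2*4² = (G² - 59*G) + 2*16 = (G² - 59*G) + 32 = 32 + G² - 59*G)
-86232/a(-96) = -86232/(32 + (-96)² - 59*(-96)) = -86232/(32 + 9216 + 5664) = -86232/14912 = -86232*1/14912 = -10779/1864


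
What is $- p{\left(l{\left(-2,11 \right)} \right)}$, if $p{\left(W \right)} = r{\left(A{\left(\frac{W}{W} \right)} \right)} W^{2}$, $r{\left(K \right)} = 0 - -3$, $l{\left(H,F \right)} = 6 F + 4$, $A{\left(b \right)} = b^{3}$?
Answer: $-14700$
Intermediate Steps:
$l{\left(H,F \right)} = 4 + 6 F$
$r{\left(K \right)} = 3$ ($r{\left(K \right)} = 0 + 3 = 3$)
$p{\left(W \right)} = 3 W^{2}$
$- p{\left(l{\left(-2,11 \right)} \right)} = - 3 \left(4 + 6 \cdot 11\right)^{2} = - 3 \left(4 + 66\right)^{2} = - 3 \cdot 70^{2} = - 3 \cdot 4900 = \left(-1\right) 14700 = -14700$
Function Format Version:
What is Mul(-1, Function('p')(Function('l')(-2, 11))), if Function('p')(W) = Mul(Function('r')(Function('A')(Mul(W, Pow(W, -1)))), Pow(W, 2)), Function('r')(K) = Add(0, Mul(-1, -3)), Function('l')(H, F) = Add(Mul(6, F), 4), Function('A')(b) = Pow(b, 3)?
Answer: -14700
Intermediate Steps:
Function('l')(H, F) = Add(4, Mul(6, F))
Function('r')(K) = 3 (Function('r')(K) = Add(0, 3) = 3)
Function('p')(W) = Mul(3, Pow(W, 2))
Mul(-1, Function('p')(Function('l')(-2, 11))) = Mul(-1, Mul(3, Pow(Add(4, Mul(6, 11)), 2))) = Mul(-1, Mul(3, Pow(Add(4, 66), 2))) = Mul(-1, Mul(3, Pow(70, 2))) = Mul(-1, Mul(3, 4900)) = Mul(-1, 14700) = -14700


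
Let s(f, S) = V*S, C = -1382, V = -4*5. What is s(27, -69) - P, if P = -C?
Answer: -2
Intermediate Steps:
V = -20
s(f, S) = -20*S
P = 1382 (P = -1*(-1382) = 1382)
s(27, -69) - P = -20*(-69) - 1*1382 = 1380 - 1382 = -2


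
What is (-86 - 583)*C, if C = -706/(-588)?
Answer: -78719/98 ≈ -803.25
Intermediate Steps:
C = 353/294 (C = -706*(-1/588) = 353/294 ≈ 1.2007)
(-86 - 583)*C = (-86 - 583)*(353/294) = -669*353/294 = -78719/98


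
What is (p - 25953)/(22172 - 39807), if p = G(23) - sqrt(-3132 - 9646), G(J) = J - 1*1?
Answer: 25931/17635 + I*sqrt(12778)/17635 ≈ 1.4704 + 0.00641*I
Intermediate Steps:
G(J) = -1 + J (G(J) = J - 1 = -1 + J)
p = 22 - I*sqrt(12778) (p = (-1 + 23) - sqrt(-3132 - 9646) = 22 - sqrt(-12778) = 22 - I*sqrt(12778) ≈ 22.0 - 113.04*I)
(p - 25953)/(22172 - 39807) = ((22 - I*sqrt(12778)) - 25953)/(22172 - 39807) = (-25931 - I*sqrt(12778))/(-17635) = (-25931 - I*sqrt(12778))*(-1/17635) = 25931/17635 + I*sqrt(12778)/17635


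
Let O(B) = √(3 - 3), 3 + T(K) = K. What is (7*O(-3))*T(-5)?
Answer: 0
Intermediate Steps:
T(K) = -3 + K
O(B) = 0 (O(B) = √0 = 0)
(7*O(-3))*T(-5) = (7*0)*(-3 - 5) = 0*(-8) = 0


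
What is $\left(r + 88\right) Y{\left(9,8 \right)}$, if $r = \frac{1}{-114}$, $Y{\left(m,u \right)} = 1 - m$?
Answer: $- \frac{40124}{57} \approx -703.93$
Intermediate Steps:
$r = - \frac{1}{114} \approx -0.0087719$
$\left(r + 88\right) Y{\left(9,8 \right)} = \left(- \frac{1}{114} + 88\right) \left(1 - 9\right) = \frac{10031 \left(1 - 9\right)}{114} = \frac{10031}{114} \left(-8\right) = - \frac{40124}{57}$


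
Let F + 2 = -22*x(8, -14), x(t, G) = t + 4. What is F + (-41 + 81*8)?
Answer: 341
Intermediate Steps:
x(t, G) = 4 + t
F = -266 (F = -2 - 22*(4 + 8) = -2 - 22*12 = -2 - 264 = -266)
F + (-41 + 81*8) = -266 + (-41 + 81*8) = -266 + (-41 + 648) = -266 + 607 = 341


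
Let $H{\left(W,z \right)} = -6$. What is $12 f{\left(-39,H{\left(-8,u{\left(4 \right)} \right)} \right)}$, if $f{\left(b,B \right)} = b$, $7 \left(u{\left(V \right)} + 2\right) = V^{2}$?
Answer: $-468$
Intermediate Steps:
$u{\left(V \right)} = -2 + \frac{V^{2}}{7}$
$12 f{\left(-39,H{\left(-8,u{\left(4 \right)} \right)} \right)} = 12 \left(-39\right) = -468$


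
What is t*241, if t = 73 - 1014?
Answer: -226781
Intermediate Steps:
t = -941
t*241 = -941*241 = -226781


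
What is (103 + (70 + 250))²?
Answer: 178929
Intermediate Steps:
(103 + (70 + 250))² = (103 + 320)² = 423² = 178929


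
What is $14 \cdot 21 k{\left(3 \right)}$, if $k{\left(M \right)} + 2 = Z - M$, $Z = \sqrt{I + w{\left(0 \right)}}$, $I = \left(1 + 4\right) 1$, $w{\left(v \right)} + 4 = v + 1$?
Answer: $-1470 + 294 \sqrt{2} \approx -1054.2$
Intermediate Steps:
$w{\left(v \right)} = -3 + v$ ($w{\left(v \right)} = -4 + \left(v + 1\right) = -4 + \left(1 + v\right) = -3 + v$)
$I = 5$ ($I = 5 \cdot 1 = 5$)
$Z = \sqrt{2}$ ($Z = \sqrt{5 + \left(-3 + 0\right)} = \sqrt{5 - 3} = \sqrt{2} \approx 1.4142$)
$k{\left(M \right)} = -2 + \sqrt{2} - M$ ($k{\left(M \right)} = -2 - \left(M - \sqrt{2}\right) = -2 + \sqrt{2} - M$)
$14 \cdot 21 k{\left(3 \right)} = 14 \cdot 21 \left(-2 + \sqrt{2} - 3\right) = 294 \left(-2 + \sqrt{2} - 3\right) = 294 \left(-5 + \sqrt{2}\right) = -1470 + 294 \sqrt{2}$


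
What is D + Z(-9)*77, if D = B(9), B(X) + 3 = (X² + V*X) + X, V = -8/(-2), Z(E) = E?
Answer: -570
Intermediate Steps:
V = 4 (V = -8*(-½) = 4)
B(X) = -3 + X² + 5*X (B(X) = -3 + ((X² + 4*X) + X) = -3 + (X² + 5*X) = -3 + X² + 5*X)
D = 123 (D = -3 + 9² + 5*9 = -3 + 81 + 45 = 123)
D + Z(-9)*77 = 123 - 9*77 = 123 - 693 = -570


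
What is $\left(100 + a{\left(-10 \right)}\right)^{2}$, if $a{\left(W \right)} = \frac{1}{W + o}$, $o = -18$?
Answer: $\frac{7834401}{784} \approx 9992.9$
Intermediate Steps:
$a{\left(W \right)} = \frac{1}{-18 + W}$ ($a{\left(W \right)} = \frac{1}{W - 18} = \frac{1}{-18 + W}$)
$\left(100 + a{\left(-10 \right)}\right)^{2} = \left(100 + \frac{1}{-18 - 10}\right)^{2} = \left(100 + \frac{1}{-28}\right)^{2} = \left(100 - \frac{1}{28}\right)^{2} = \left(\frac{2799}{28}\right)^{2} = \frac{7834401}{784}$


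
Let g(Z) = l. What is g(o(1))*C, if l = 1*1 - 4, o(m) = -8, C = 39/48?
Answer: -39/16 ≈ -2.4375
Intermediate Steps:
C = 13/16 (C = 39*(1/48) = 13/16 ≈ 0.81250)
l = -3 (l = 1 - 4 = -3)
g(Z) = -3
g(o(1))*C = -3*13/16 = -39/16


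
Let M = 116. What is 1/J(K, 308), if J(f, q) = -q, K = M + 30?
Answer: -1/308 ≈ -0.0032468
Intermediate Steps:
K = 146 (K = 116 + 30 = 146)
1/J(K, 308) = 1/(-1*308) = 1/(-308) = -1/308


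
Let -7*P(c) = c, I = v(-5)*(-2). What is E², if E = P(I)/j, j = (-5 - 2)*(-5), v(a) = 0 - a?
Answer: 4/2401 ≈ 0.0016660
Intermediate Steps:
v(a) = -a
I = -10 (I = -1*(-5)*(-2) = 5*(-2) = -10)
j = 35 (j = -7*(-5) = 35)
P(c) = -c/7
E = 2/49 (E = -⅐*(-10)/35 = (10/7)*(1/35) = 2/49 ≈ 0.040816)
E² = (2/49)² = 4/2401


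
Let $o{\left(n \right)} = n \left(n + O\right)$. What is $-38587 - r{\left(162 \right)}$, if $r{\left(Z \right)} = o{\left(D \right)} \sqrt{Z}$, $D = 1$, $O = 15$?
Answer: $-38587 - 144 \sqrt{2} \approx -38791.0$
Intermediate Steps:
$o{\left(n \right)} = n \left(15 + n\right)$ ($o{\left(n \right)} = n \left(n + 15\right) = n \left(15 + n\right)$)
$r{\left(Z \right)} = 16 \sqrt{Z}$ ($r{\left(Z \right)} = 1 \left(15 + 1\right) \sqrt{Z} = 1 \cdot 16 \sqrt{Z} = 16 \sqrt{Z}$)
$-38587 - r{\left(162 \right)} = -38587 - 16 \sqrt{162} = -38587 - 16 \cdot 9 \sqrt{2} = -38587 - 144 \sqrt{2}$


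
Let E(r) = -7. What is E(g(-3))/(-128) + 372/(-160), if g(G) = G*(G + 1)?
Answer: -1453/640 ≈ -2.2703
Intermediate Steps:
g(G) = G*(1 + G)
E(g(-3))/(-128) + 372/(-160) = -7/(-128) + 372/(-160) = -7*(-1/128) + 372*(-1/160) = 7/128 - 93/40 = -1453/640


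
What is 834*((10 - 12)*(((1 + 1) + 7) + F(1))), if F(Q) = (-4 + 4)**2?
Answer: -15012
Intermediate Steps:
F(Q) = 0 (F(Q) = 0**2 = 0)
834*((10 - 12)*(((1 + 1) + 7) + F(1))) = 834*((10 - 12)*(((1 + 1) + 7) + 0)) = 834*(-2*((2 + 7) + 0)) = 834*(-2*(9 + 0)) = 834*(-2*9) = 834*(-18) = -15012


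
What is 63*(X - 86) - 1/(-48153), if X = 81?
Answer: -15168194/48153 ≈ -315.00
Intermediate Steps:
63*(X - 86) - 1/(-48153) = 63*(81 - 86) - 1/(-48153) = 63*(-5) - 1*(-1/48153) = -315 + 1/48153 = -15168194/48153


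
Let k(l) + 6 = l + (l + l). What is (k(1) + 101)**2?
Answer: 9604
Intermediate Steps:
k(l) = -6 + 3*l (k(l) = -6 + (l + (l + l)) = -6 + (l + 2*l) = -6 + 3*l)
(k(1) + 101)**2 = ((-6 + 3*1) + 101)**2 = ((-6 + 3) + 101)**2 = (-3 + 101)**2 = 98**2 = 9604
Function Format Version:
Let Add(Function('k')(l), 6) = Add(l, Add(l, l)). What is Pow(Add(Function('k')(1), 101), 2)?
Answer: 9604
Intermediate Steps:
Function('k')(l) = Add(-6, Mul(3, l)) (Function('k')(l) = Add(-6, Add(l, Add(l, l))) = Add(-6, Add(l, Mul(2, l))) = Add(-6, Mul(3, l)))
Pow(Add(Function('k')(1), 101), 2) = Pow(Add(Add(-6, Mul(3, 1)), 101), 2) = Pow(Add(Add(-6, 3), 101), 2) = Pow(Add(-3, 101), 2) = Pow(98, 2) = 9604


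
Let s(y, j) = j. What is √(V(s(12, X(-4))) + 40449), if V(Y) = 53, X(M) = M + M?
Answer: √40502 ≈ 201.25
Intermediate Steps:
X(M) = 2*M
√(V(s(12, X(-4))) + 40449) = √(53 + 40449) = √40502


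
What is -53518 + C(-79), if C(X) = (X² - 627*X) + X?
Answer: 2177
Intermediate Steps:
C(X) = X² - 626*X
-53518 + C(-79) = -53518 - 79*(-626 - 79) = -53518 - 79*(-705) = -53518 + 55695 = 2177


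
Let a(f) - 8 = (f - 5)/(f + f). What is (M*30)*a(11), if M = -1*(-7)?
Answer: 19110/11 ≈ 1737.3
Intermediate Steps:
a(f) = 8 + (-5 + f)/(2*f) (a(f) = 8 + (f - 5)/(f + f) = 8 + (-5 + f)/((2*f)) = 8 + (-5 + f)*(1/(2*f)) = 8 + (-5 + f)/(2*f))
M = 7
(M*30)*a(11) = (7*30)*((1/2)*(-5 + 17*11)/11) = 210*((1/2)*(1/11)*(-5 + 187)) = 210*((1/2)*(1/11)*182) = 210*(91/11) = 19110/11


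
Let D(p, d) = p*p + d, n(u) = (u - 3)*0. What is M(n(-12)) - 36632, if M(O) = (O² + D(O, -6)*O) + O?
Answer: -36632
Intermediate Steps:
n(u) = 0 (n(u) = (-3 + u)*0 = 0)
D(p, d) = d + p² (D(p, d) = p² + d = d + p²)
M(O) = O + O² + O*(-6 + O²) (M(O) = (O² + (-6 + O²)*O) + O = (O² + O*(-6 + O²)) + O = O + O² + O*(-6 + O²))
M(n(-12)) - 36632 = 0*(-5 + 0 + 0²) - 36632 = 0*(-5 + 0 + 0) - 36632 = 0*(-5) - 36632 = 0 - 36632 = -36632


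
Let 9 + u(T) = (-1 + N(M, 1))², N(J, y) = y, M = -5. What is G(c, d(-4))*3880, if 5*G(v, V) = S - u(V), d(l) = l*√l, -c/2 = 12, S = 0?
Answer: 6984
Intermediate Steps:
c = -24 (c = -2*12 = -24)
d(l) = l^(3/2)
u(T) = -9 (u(T) = -9 + (-1 + 1)² = -9 + 0² = -9 + 0 = -9)
G(v, V) = 9/5 (G(v, V) = (0 - 1*(-9))/5 = (0 + 9)/5 = (⅕)*9 = 9/5)
G(c, d(-4))*3880 = (9/5)*3880 = 6984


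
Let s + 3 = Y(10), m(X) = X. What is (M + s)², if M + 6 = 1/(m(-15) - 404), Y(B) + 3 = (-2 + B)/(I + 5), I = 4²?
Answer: 10456494049/77422401 ≈ 135.06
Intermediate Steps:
I = 16
Y(B) = -65/21 + B/21 (Y(B) = -3 + (-2 + B)/(16 + 5) = -3 + (-2 + B)/21 = -3 + (-2 + B)*(1/21) = -3 + (-2/21 + B/21) = -65/21 + B/21)
s = -118/21 (s = -3 + (-65/21 + (1/21)*10) = -3 + (-65/21 + 10/21) = -3 - 55/21 = -118/21 ≈ -5.6190)
M = -2515/419 (M = -6 + 1/(-15 - 404) = -6 + 1/(-419) = -6 - 1/419 = -2515/419 ≈ -6.0024)
(M + s)² = (-2515/419 - 118/21)² = (-102257/8799)² = 10456494049/77422401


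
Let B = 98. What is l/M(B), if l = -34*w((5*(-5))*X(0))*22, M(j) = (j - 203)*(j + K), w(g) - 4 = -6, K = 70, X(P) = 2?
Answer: -187/2205 ≈ -0.084807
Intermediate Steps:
w(g) = -2 (w(g) = 4 - 6 = -2)
M(j) = (-203 + j)*(70 + j) (M(j) = (j - 203)*(j + 70) = (-203 + j)*(70 + j))
l = 1496 (l = -34*(-2)*22 = 68*22 = 1496)
l/M(B) = 1496/(-14210 + 98**2 - 133*98) = 1496/(-14210 + 9604 - 13034) = 1496/(-17640) = 1496*(-1/17640) = -187/2205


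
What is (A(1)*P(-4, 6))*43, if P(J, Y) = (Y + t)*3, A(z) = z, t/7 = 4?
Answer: 4386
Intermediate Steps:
t = 28 (t = 7*4 = 28)
P(J, Y) = 84 + 3*Y (P(J, Y) = (Y + 28)*3 = (28 + Y)*3 = 84 + 3*Y)
(A(1)*P(-4, 6))*43 = (1*(84 + 3*6))*43 = (1*(84 + 18))*43 = (1*102)*43 = 102*43 = 4386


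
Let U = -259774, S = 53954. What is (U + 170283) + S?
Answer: -35537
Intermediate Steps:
(U + 170283) + S = (-259774 + 170283) + 53954 = -89491 + 53954 = -35537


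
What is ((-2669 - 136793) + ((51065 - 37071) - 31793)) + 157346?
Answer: 85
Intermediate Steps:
((-2669 - 136793) + ((51065 - 37071) - 31793)) + 157346 = (-139462 + (13994 - 31793)) + 157346 = (-139462 - 17799) + 157346 = -157261 + 157346 = 85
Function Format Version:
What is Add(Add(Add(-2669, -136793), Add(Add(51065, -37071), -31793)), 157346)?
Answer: 85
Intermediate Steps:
Add(Add(Add(-2669, -136793), Add(Add(51065, -37071), -31793)), 157346) = Add(Add(-139462, Add(13994, -31793)), 157346) = Add(Add(-139462, -17799), 157346) = Add(-157261, 157346) = 85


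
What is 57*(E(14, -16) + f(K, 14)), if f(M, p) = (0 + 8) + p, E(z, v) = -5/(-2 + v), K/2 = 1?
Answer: 7619/6 ≈ 1269.8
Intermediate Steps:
K = 2 (K = 2*1 = 2)
f(M, p) = 8 + p
57*(E(14, -16) + f(K, 14)) = 57*(-5/(-2 - 16) + (8 + 14)) = 57*(-5/(-18) + 22) = 57*(-5*(-1/18) + 22) = 57*(5/18 + 22) = 57*(401/18) = 7619/6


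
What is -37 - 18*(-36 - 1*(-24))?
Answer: 179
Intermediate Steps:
-37 - 18*(-36 - 1*(-24)) = -37 - 18*(-36 + 24) = -37 - 18*(-12) = -37 + 216 = 179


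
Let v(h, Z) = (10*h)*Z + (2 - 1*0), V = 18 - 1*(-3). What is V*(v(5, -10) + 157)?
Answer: -7161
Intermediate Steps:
V = 21 (V = 18 + 3 = 21)
v(h, Z) = 2 + 10*Z*h (v(h, Z) = 10*Z*h + (2 + 0) = 10*Z*h + 2 = 2 + 10*Z*h)
V*(v(5, -10) + 157) = 21*((2 + 10*(-10)*5) + 157) = 21*((2 - 500) + 157) = 21*(-498 + 157) = 21*(-341) = -7161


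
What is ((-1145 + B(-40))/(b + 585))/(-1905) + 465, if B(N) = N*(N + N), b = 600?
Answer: 69980038/150495 ≈ 465.00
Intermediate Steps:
B(N) = 2*N**2 (B(N) = N*(2*N) = 2*N**2)
((-1145 + B(-40))/(b + 585))/(-1905) + 465 = ((-1145 + 2*(-40)**2)/(600 + 585))/(-1905) + 465 = ((-1145 + 2*1600)/1185)*(-1/1905) + 465 = ((-1145 + 3200)*(1/1185))*(-1/1905) + 465 = (2055*(1/1185))*(-1/1905) + 465 = (137/79)*(-1/1905) + 465 = -137/150495 + 465 = 69980038/150495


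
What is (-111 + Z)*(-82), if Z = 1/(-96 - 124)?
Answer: 1001261/110 ≈ 9102.4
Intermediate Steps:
Z = -1/220 (Z = 1/(-220) = -1/220 ≈ -0.0045455)
(-111 + Z)*(-82) = (-111 - 1/220)*(-82) = -24421/220*(-82) = 1001261/110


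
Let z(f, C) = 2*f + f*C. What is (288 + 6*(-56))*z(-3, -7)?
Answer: -720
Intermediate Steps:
z(f, C) = 2*f + C*f
(288 + 6*(-56))*z(-3, -7) = (288 + 6*(-56))*(-3*(2 - 7)) = (288 - 336)*(-3*(-5)) = -48*15 = -720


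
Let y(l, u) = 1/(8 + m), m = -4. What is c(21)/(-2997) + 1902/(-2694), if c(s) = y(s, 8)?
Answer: -3800645/5382612 ≈ -0.70610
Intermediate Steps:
y(l, u) = ¼ (y(l, u) = 1/(8 - 4) = 1/4 = ¼)
c(s) = ¼
c(21)/(-2997) + 1902/(-2694) = (¼)/(-2997) + 1902/(-2694) = (¼)*(-1/2997) + 1902*(-1/2694) = -1/11988 - 317/449 = -3800645/5382612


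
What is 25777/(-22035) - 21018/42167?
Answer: -1550070389/929149845 ≈ -1.6683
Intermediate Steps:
25777/(-22035) - 21018/42167 = 25777*(-1/22035) - 21018*1/42167 = -25777/22035 - 21018/42167 = -1550070389/929149845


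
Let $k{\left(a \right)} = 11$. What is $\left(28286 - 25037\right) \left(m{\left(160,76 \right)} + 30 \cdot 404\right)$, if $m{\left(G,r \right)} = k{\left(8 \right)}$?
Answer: $39413619$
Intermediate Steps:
$m{\left(G,r \right)} = 11$
$\left(28286 - 25037\right) \left(m{\left(160,76 \right)} + 30 \cdot 404\right) = \left(28286 - 25037\right) \left(11 + 30 \cdot 404\right) = 3249 \left(11 + 12120\right) = 3249 \cdot 12131 = 39413619$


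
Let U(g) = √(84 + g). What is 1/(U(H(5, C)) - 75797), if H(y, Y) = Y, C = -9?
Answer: -75797/5745185134 - 5*√3/5745185134 ≈ -1.3195e-5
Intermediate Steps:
1/(U(H(5, C)) - 75797) = 1/(√(84 - 9) - 75797) = 1/(√75 - 75797) = 1/(5*√3 - 75797) = 1/(-75797 + 5*√3)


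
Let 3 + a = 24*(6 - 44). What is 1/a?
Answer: -1/915 ≈ -0.0010929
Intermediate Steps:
a = -915 (a = -3 + 24*(6 - 44) = -3 + 24*(-38) = -3 - 912 = -915)
1/a = 1/(-915) = -1/915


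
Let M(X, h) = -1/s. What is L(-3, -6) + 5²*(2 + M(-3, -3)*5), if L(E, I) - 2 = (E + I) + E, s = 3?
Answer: -5/3 ≈ -1.6667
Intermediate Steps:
L(E, I) = 2 + I + 2*E (L(E, I) = 2 + ((E + I) + E) = 2 + (I + 2*E) = 2 + I + 2*E)
M(X, h) = -⅓ (M(X, h) = -1/3 = -1*⅓ = -⅓)
L(-3, -6) + 5²*(2 + M(-3, -3)*5) = (2 - 6 + 2*(-3)) + 5²*(2 - ⅓*5) = (2 - 6 - 6) + 25*(2 - 5/3) = -10 + 25*(⅓) = -10 + 25/3 = -5/3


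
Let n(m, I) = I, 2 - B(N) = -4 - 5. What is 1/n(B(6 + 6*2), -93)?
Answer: -1/93 ≈ -0.010753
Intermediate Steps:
B(N) = 11 (B(N) = 2 - (-4 - 5) = 2 - 1*(-9) = 2 + 9 = 11)
1/n(B(6 + 6*2), -93) = 1/(-93) = -1/93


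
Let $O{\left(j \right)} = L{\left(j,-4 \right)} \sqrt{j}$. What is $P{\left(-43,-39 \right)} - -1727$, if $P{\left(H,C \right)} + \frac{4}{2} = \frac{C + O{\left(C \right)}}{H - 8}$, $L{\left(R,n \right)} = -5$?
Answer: $\frac{29338}{17} + \frac{5 i \sqrt{39}}{51} \approx 1725.8 + 0.61226 i$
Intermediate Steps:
$O{\left(j \right)} = - 5 \sqrt{j}$
$P{\left(H,C \right)} = -2 + \frac{C - 5 \sqrt{C}}{-8 + H}$ ($P{\left(H,C \right)} = -2 + \frac{C - 5 \sqrt{C}}{H - 8} = -2 + \frac{C - 5 \sqrt{C}}{-8 + H}$)
$P{\left(-43,-39 \right)} - -1727 = \frac{16 - 39 - 5 \sqrt{-39} - -86}{-8 - 43} - -1727 = \frac{16 - 39 - 5 i \sqrt{39} + 86}{-51} + 1727 = - \frac{16 - 39 - 5 i \sqrt{39} + 86}{51} + 1727 = - \frac{63 - 5 i \sqrt{39}}{51} + 1727 = \left(- \frac{21}{17} + \frac{5 i \sqrt{39}}{51}\right) + 1727 = \frac{29338}{17} + \frac{5 i \sqrt{39}}{51}$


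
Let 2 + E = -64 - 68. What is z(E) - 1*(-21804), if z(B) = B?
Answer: 21670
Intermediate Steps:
E = -134 (E = -2 + (-64 - 68) = -2 - 132 = -134)
z(E) - 1*(-21804) = -134 - 1*(-21804) = -134 + 21804 = 21670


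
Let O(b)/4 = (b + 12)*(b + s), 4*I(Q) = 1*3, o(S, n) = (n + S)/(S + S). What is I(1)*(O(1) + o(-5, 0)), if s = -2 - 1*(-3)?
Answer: 627/8 ≈ 78.375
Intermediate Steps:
s = 1 (s = -2 + 3 = 1)
o(S, n) = (S + n)/(2*S) (o(S, n) = (S + n)/((2*S)) = (S + n)*(1/(2*S)) = (S + n)/(2*S))
I(Q) = ¾ (I(Q) = (1*3)/4 = (¼)*3 = ¾)
O(b) = 4*(1 + b)*(12 + b) (O(b) = 4*((b + 12)*(b + 1)) = 4*((12 + b)*(1 + b)) = 4*((1 + b)*(12 + b)) = 4*(1 + b)*(12 + b))
I(1)*(O(1) + o(-5, 0)) = 3*((48 + 4*1² + 52*1) + (½)*(-5 + 0)/(-5))/4 = 3*((48 + 4*1 + 52) + (½)*(-⅕)*(-5))/4 = 3*((48 + 4 + 52) + ½)/4 = 3*(104 + ½)/4 = (¾)*(209/2) = 627/8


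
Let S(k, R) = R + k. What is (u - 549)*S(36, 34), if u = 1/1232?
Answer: -3381835/88 ≈ -38430.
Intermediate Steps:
u = 1/1232 ≈ 0.00081169
(u - 549)*S(36, 34) = (1/1232 - 549)*(34 + 36) = -676367/1232*70 = -3381835/88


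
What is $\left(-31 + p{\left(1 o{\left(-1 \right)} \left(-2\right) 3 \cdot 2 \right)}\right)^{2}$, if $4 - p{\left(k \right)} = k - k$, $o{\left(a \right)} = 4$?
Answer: $729$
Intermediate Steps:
$p{\left(k \right)} = 4$ ($p{\left(k \right)} = 4 - \left(k - k\right) = 4 - 0 = 4 + 0 = 4$)
$\left(-31 + p{\left(1 o{\left(-1 \right)} \left(-2\right) 3 \cdot 2 \right)}\right)^{2} = \left(-31 + 4\right)^{2} = \left(-27\right)^{2} = 729$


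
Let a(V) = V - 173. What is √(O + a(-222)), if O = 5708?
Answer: √5313 ≈ 72.890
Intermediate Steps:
a(V) = -173 + V
√(O + a(-222)) = √(5708 + (-173 - 222)) = √(5708 - 395) = √5313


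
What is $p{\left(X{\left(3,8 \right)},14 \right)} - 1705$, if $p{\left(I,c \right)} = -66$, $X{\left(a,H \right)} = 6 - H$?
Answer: $-1771$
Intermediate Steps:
$p{\left(X{\left(3,8 \right)},14 \right)} - 1705 = -66 - 1705 = -1771$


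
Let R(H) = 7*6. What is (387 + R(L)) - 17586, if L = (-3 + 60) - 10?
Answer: -17157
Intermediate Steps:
L = 47 (L = 57 - 10 = 47)
R(H) = 42
(387 + R(L)) - 17586 = (387 + 42) - 17586 = 429 - 17586 = -17157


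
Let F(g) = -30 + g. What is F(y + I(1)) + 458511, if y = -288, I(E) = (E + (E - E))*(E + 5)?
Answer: 458199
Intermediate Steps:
I(E) = E*(5 + E) (I(E) = (E + 0)*(5 + E) = E*(5 + E))
F(y + I(1)) + 458511 = (-30 + (-288 + 1*(5 + 1))) + 458511 = (-30 + (-288 + 1*6)) + 458511 = (-30 + (-288 + 6)) + 458511 = (-30 - 282) + 458511 = -312 + 458511 = 458199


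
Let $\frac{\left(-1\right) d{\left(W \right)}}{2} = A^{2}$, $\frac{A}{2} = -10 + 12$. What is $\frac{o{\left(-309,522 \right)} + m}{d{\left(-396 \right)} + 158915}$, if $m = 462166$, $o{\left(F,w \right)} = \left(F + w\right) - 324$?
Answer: $\frac{462055}{158883} \approx 2.9081$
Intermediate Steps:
$o{\left(F,w \right)} = -324 + F + w$
$A = 4$ ($A = 2 \left(-10 + 12\right) = 2 \cdot 2 = 4$)
$d{\left(W \right)} = -32$ ($d{\left(W \right)} = - 2 \cdot 4^{2} = \left(-2\right) 16 = -32$)
$\frac{o{\left(-309,522 \right)} + m}{d{\left(-396 \right)} + 158915} = \frac{\left(-324 - 309 + 522\right) + 462166}{-32 + 158915} = \frac{-111 + 462166}{158883} = 462055 \cdot \frac{1}{158883} = \frac{462055}{158883}$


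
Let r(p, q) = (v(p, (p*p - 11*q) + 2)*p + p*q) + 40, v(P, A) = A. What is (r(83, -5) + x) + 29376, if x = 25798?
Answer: 631317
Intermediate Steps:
r(p, q) = 40 + p*q + p*(2 + p**2 - 11*q) (r(p, q) = (((p*p - 11*q) + 2)*p + p*q) + 40 = (((p**2 - 11*q) + 2)*p + p*q) + 40 = ((2 + p**2 - 11*q)*p + p*q) + 40 = (p*(2 + p**2 - 11*q) + p*q) + 40 = (p*q + p*(2 + p**2 - 11*q)) + 40 = 40 + p*q + p*(2 + p**2 - 11*q))
(r(83, -5) + x) + 29376 = ((40 + 83**3 + 2*83 - 10*83*(-5)) + 25798) + 29376 = ((40 + 571787 + 166 + 4150) + 25798) + 29376 = (576143 + 25798) + 29376 = 601941 + 29376 = 631317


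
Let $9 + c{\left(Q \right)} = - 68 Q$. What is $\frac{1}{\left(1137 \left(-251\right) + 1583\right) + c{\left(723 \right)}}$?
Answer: $- \frac{1}{332977} \approx -3.0032 \cdot 10^{-6}$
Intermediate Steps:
$c{\left(Q \right)} = -9 - 68 Q$
$\frac{1}{\left(1137 \left(-251\right) + 1583\right) + c{\left(723 \right)}} = \frac{1}{\left(1137 \left(-251\right) + 1583\right) - 49173} = \frac{1}{\left(-285387 + 1583\right) - 49173} = \frac{1}{-283804 - 49173} = \frac{1}{-332977} = - \frac{1}{332977}$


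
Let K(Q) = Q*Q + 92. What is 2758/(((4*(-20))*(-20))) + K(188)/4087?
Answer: 33984773/3269600 ≈ 10.394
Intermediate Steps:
K(Q) = 92 + Q² (K(Q) = Q² + 92 = 92 + Q²)
2758/(((4*(-20))*(-20))) + K(188)/4087 = 2758/(((4*(-20))*(-20))) + (92 + 188²)/4087 = 2758/((-80*(-20))) + (92 + 35344)*(1/4087) = 2758/1600 + 35436*(1/4087) = 2758*(1/1600) + 35436/4087 = 1379/800 + 35436/4087 = 33984773/3269600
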